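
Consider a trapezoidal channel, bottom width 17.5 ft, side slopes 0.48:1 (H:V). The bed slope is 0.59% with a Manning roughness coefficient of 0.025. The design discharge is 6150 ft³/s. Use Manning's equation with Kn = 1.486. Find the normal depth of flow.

Manning's equation rearranged: A R^(2/3) = nQ / (1.486·√S) = 0.025 × 6150 / (1.486 × √0.0059) = 1347.
At y = 17.3 ft: A R^(2/3) = 1784 — too large.
At y = 14.7 ft: A R^(2/3) = 1346 — close enough.

y_n = 14.7 ft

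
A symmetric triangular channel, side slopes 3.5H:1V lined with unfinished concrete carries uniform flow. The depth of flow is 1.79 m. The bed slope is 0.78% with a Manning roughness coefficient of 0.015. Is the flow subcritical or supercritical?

supercritical

For a triangular section with side slope z = 3.5: A = zy² = 3.5×1.79² = 11.21 m²; P = 2y√(1+z²) = 2×1.79×3.64 = 13.03 m.
Hydraulic radius R = A/P = 11.21/13.03 = 0.8606 m.
V = (1/n) R^(2/3) √S = (1/0.015) × 0.8606^(2/3) × √0.0078 = 5.327 m/s. Hydraulic depth D_h = A/T = 11.21/12.53 = 0.895 m.
Froude number Fr = V/√(g·D_h) = 5.327/√(9.81×0.895) = 1.8, which is greater than 1, so the flow is supercritical.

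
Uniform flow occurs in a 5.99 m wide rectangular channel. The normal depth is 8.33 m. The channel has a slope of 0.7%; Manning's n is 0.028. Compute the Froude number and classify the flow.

subcritical

Flow area A = b·y = 5.99 × 8.33 = 49.9 m². Wetted perimeter P = b + 2y = 5.99 + 2×8.33 = 22.65 m.
Hydraulic radius R = A/P = 49.9/22.65 = 2.203 m.
V = (1/n) R^(2/3) √S = (1/0.028) × 2.203^(2/3) × √0.007 = 5.059 m/s. Hydraulic depth D_h = A/T = 49.9/5.99 = 8.33 m.
Froude number Fr = V/√(g·D_h) = 5.059/√(9.81×8.33) = 0.56, which is less than 1, so the flow is subcritical.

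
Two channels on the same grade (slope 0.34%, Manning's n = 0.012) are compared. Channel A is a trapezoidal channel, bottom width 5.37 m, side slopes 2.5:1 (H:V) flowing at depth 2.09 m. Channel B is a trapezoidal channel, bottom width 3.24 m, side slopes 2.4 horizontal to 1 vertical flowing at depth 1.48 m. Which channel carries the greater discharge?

Channel A: With bottom width b = 5.37 m and side slope z = 2.5: A = (b + zy)y = (5.37 + 2.5×2.09)×2.09 = 22.14 m²; P = b + 2y√(1+z²) = 5.37 + 2×2.09×2.693 = 16.62 m. Hydraulic radius R = A/P = 22.14/16.62 = 1.332 m. Q_A = (1/0.012)·22.14·1.332^(2/3)·√0.0034 = 130.3 m³/s.
Channel B: With bottom width b = 3.24 m and side slope z = 2.4: A = (b + zy)y = (3.24 + 2.4×1.48)×1.48 = 10.05 m²; P = b + 2y√(1+z²) = 3.24 + 2×1.48×2.6 = 10.94 m. Hydraulic radius R = A/P = 10.05/10.94 = 0.9192 m. Q_B = (1/0.012)·10.05·0.9192^(2/3)·√0.0034 = 46.18 m³/s.
Q_A = 130.3 m³/s vs Q_B = 46.18 m³/s, so channel A carries more.

channel A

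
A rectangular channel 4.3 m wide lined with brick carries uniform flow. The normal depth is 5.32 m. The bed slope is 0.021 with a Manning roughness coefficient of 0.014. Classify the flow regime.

Flow area A = b·y = 4.3 × 5.32 = 22.88 m². Wetted perimeter P = b + 2y = 4.3 + 2×5.32 = 14.94 m.
Hydraulic radius R = A/P = 22.88/14.94 = 1.531 m.
V = (1/n) R^(2/3) √S = (1/0.014) × 1.531^(2/3) × √0.021 = 13.75 m/s. Hydraulic depth D_h = A/T = 22.88/4.3 = 5.32 m.
Froude number Fr = V/√(g·D_h) = 13.75/√(9.81×5.32) = 1.9, which is greater than 1, so the flow is supercritical.

supercritical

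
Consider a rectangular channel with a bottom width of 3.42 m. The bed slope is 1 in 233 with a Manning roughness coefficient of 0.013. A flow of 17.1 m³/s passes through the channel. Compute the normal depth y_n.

Manning's equation rearranged: A R^(2/3) = nQ / (1·√S) = 0.013 × 17.1 / (√0.004292) = 3.393.
Trying y = 0.91 m: A R^(2/3) = 2.199 — too small.
Trying y = 1.41 m: A R^(2/3) = 4.061 — too large.
Trying y = 1.24 m: A R^(2/3) = 3.403 — close enough.

y_n = 1.24 m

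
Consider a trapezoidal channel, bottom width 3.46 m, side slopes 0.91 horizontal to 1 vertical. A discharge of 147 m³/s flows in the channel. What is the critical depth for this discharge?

y_c = 4.03 m

At critical depth, Q² T / (g A³) = 1, i.e. A³/T = Q²/g = 147²/9.81 = 2203.
At y = 4.99 m: A³/T = 5074 — too large.
At y = 3.32 m: A³/T = 1048 — too small.
At y = 4.03 m: A³/T = 2195 — ≈ 2203.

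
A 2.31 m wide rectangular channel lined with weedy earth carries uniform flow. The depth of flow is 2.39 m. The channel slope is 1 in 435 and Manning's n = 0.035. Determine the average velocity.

V = 1.16 m/s

Flow area A = b·y = 2.31 × 2.39 = 5.521 m². Wetted perimeter P = b + 2y = 2.31 + 2×2.39 = 7.09 m.
Hydraulic radius R = A/P = 5.521/7.09 = 0.7787 m.
From Manning's equation, V = (1/n) R^(2/3) S^(1/2) = (1/0.035) × 0.7787^(2/3) × 0.002299^(1/2) = 1.16 m/s.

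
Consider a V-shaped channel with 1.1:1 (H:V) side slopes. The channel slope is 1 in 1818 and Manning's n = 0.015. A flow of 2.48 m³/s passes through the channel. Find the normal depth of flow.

y_n = 1.47 m

Manning's equation rearranged: A R^(2/3) = nQ / (1·√S) = 0.015 × 2.48 / (√0.0005501) = 1.586.
Trying y = 1.66 m: A R^(2/3) = 2.19 — over.
Trying y = 1.47 m: A R^(2/3) = 1.584 — close enough.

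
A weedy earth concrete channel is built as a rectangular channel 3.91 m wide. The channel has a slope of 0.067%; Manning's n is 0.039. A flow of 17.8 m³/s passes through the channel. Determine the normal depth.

Manning's equation rearranged: A R^(2/3) = nQ / (1·√S) = 0.039 × 17.8 / (√0.00067) = 26.82.
Try y = 6.31 m: A R^(2/3) = 32.22 — too large.
Try y = 5.39 m: A R^(2/3) = 26.81 — matches.

y_n = 5.39 m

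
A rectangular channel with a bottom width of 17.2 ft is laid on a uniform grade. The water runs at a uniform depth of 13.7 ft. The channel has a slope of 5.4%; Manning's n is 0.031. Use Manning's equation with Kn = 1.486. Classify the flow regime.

supercritical

Flow area A = b·y = 17.2 × 13.7 = 235.6 ft². Wetted perimeter P = b + 2y = 17.2 + 2×13.7 = 44.6 ft.
Hydraulic radius R = A/P = 235.6/44.6 = 5.283 ft.
V = (1.486/n) R^(2/3) √S = (1.486/0.031) × 5.283^(2/3) × √0.054 = 33.79 ft/s. Hydraulic depth D_h = A/T = 235.6/17.2 = 13.7 ft.
Froude number Fr = V/√(g·D_h) = 33.79/√(32.2×13.7) = 1.61, which is greater than 1, so the flow is supercritical.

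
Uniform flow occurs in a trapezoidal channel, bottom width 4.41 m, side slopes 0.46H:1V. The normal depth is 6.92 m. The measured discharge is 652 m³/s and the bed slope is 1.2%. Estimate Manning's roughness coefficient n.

n = 0.017

With bottom width b = 4.41 m and side slope z = 0.46: A = (b + zy)y = (4.41 + 0.46×6.92)×6.92 = 52.54 m²; P = b + 2y√(1+z²) = 4.41 + 2×6.92×1.101 = 19.64 m.
Hydraulic radius R = A/P = 52.54/19.64 = 2.675 m.
Rearranging Manning's equation: n = (1/Q) A R^(2/3) S^(1/2) = (1/652) × 52.54 × 2.675^(2/3) × √0.012 = 0.017.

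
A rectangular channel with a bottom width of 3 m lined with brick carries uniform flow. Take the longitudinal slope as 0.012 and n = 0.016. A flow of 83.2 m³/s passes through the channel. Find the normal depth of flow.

y_n = 3.85 m

Manning's equation rearranged: A R^(2/3) = nQ / (1·√S) = 0.016 × 83.2 / (√0.012) = 12.15.
Trying y = 2.76 m: A R^(2/3) = 8.124 — too small.
Trying y = 4.78 m: A R^(2/3) = 15.66 — too large.
Trying y = 3.85 m: A R^(2/3) = 12.15 — ≈ 12.15.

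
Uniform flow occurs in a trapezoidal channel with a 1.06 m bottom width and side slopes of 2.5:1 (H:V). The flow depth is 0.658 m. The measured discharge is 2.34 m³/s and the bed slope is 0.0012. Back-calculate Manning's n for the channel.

n = 0.014

With bottom width b = 1.06 m and side slope z = 2.5: A = (b + zy)y = (1.06 + 2.5×0.658)×0.658 = 1.78 m²; P = b + 2y√(1+z²) = 1.06 + 2×0.658×2.693 = 4.603 m.
Hydraulic radius R = A/P = 1.78/4.603 = 0.3866 m.
Rearranging Manning's equation: n = (1/Q) A R^(2/3) S^(1/2) = (1/2.34) × 1.78 × 0.3866^(2/3) × √0.0012 = 0.014.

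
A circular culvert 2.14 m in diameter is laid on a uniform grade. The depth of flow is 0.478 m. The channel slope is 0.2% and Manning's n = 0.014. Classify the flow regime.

For a circular section of diameter D = 2.14 m at depth y = 0.478 m, the central angle is θ = 2 arccos(1 − 2y/D) = 1.969 rad. Then A = (D²/8)(θ − sin θ) = 0.5995 m² and P = Dθ/2 = 2.107 m.
Hydraulic radius R = A/P = 0.5995/2.107 = 0.2846 m.
V = (1/n) R^(2/3) √S = (1/0.014) × 0.2846^(2/3) × √0.002 = 1.382 m/s. Hydraulic depth D_h = A/T = 0.5995/1.783 = 0.3363 m.
Froude number Fr = V/√(g·D_h) = 1.382/√(9.81×0.3363) = 0.761, which is less than 1, so the flow is subcritical.

subcritical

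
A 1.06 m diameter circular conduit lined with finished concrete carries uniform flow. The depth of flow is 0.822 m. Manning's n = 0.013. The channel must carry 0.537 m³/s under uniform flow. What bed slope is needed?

For a circular section of diameter D = 1.06 m at depth y = 0.822 m, the central angle is θ = 2 arccos(1 − 2y/D) = 4.309 rad. Then A = (D²/8)(θ − sin θ) = 0.7343 m² and P = Dθ/2 = 2.284 m.
Hydraulic radius R = A/P = 0.7343/2.284 = 0.3216 m.
From Manning's equation, S = [nQ / (1 A R^(2/3))]² = [0.013 × 0.537 / (1 × 0.7343 × 0.3216^(2/3))]² = 0.00041.

S = 0.00041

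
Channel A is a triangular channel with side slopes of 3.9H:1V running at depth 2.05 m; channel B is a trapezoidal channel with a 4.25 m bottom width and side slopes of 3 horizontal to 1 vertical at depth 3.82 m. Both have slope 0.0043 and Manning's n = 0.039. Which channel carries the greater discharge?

Channel A: For a triangular section with side slope z = 3.9: A = zy² = 3.9×2.05² = 16.39 m²; P = 2y√(1+z²) = 2×2.05×4.026 = 16.51 m. Hydraulic radius R = A/P = 16.39/16.51 = 0.9929 m. Q_A = (1/0.039)·16.39·0.9929^(2/3)·√0.0043 = 27.43 m³/s.
Channel B: With bottom width b = 4.25 m and side slope z = 3: A = (b + zy)y = (4.25 + 3×3.82)×3.82 = 60.01 m²; P = b + 2y√(1+z²) = 4.25 + 2×3.82×3.162 = 28.41 m. Hydraulic radius R = A/P = 60.01/28.41 = 2.112 m. Q_B = (1/0.039)·60.01·2.112^(2/3)·√0.0043 = 166.1 m³/s.
Q_A = 27.43 m³/s vs Q_B = 166.1 m³/s, so channel B carries more.

channel B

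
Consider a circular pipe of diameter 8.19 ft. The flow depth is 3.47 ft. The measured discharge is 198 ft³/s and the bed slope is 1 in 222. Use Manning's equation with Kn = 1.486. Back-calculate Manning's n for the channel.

n = 0.016

For a circular section of diameter D = 8.19 ft at depth y = 3.47 ft, the central angle is θ = 2 arccos(1 − 2y/D) = 2.835 rad. Then A = (D²/8)(θ − sin θ) = 21.24 ft² and P = Dθ/2 = 11.61 ft.
Hydraulic radius R = A/P = 21.24/11.61 = 1.83 ft.
Rearranging Manning's equation: n = (1.486/Q) A R^(2/3) S^(1/2) = (1.486/198) × 21.24 × 1.83^(2/3) × √0.004505 = 0.016.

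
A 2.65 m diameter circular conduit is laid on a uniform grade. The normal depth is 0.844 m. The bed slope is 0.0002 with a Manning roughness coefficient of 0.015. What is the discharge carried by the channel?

Q = 0.868 m³/s

For a circular section of diameter D = 2.65 m at depth y = 0.844 m, the central angle is θ = 2 arccos(1 − 2y/D) = 2.399 rad. Then A = (D²/8)(θ − sin θ) = 1.512 m² and P = Dθ/2 = 3.178 m.
Hydraulic radius R = A/P = 1.512/3.178 = 0.4756 m.
Manning's equation: Q = (1/n) A R^(2/3) S^(1/2) = (1/0.015) × 1.512 × 0.4756^(2/3) × 0.0002^(1/2) = 0.868 m³/s.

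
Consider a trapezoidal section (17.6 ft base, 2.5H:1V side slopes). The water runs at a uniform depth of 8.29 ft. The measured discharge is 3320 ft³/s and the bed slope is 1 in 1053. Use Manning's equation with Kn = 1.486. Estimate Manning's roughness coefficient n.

n = 0.013

With bottom width b = 17.6 ft and side slope z = 2.5: A = (b + zy)y = (17.6 + 2.5×8.29)×8.29 = 317.7 ft²; P = b + 2y√(1+z²) = 17.6 + 2×8.29×2.693 = 62.24 ft.
Hydraulic radius R = A/P = 317.7/62.24 = 5.104 ft.
Rearranging Manning's equation: n = (1.486/Q) A R^(2/3) S^(1/2) = (1.486/3320) × 317.7 × 5.104^(2/3) × √0.0009497 = 0.013.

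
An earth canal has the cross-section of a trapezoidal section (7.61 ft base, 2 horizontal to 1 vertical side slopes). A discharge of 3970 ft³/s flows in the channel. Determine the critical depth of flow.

At critical depth, Q² T / (g A³) = 1, i.e. A³/T = Q²/g = 3970²/32.2 = 489500.
Try y = 7.25 ft: A³/T = 112500 — too small.
Try y = 11.2 ft: A³/T = 724500 — too large.
Try y = 10.2 ft: A³/T = 481700 — close enough.

y_c = 10.2 ft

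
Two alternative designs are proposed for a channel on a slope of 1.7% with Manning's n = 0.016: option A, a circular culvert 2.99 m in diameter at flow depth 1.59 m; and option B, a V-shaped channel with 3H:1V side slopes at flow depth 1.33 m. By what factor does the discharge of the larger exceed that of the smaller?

Channel A: For a circular section of diameter D = 2.99 m at depth y = 1.59 m, the central angle is θ = 2 arccos(1 − 2y/D) = 3.269 rad. Then A = (D²/8)(θ − sin θ) = 3.795 m² and P = Dθ/2 = 4.887 m. Hydraulic radius R = A/P = 3.795/4.887 = 0.7765 m. Q_A = (1/0.016)·3.795·0.7765^(2/3)·√0.017 = 26.12 m³/s.
Channel B: For a triangular section with side slope z = 3: A = zy² = 3×1.33² = 5.307 m²; P = 2y√(1+z²) = 2×1.33×3.162 = 8.412 m. Hydraulic radius R = A/P = 5.307/8.412 = 0.6309 m. Q_B = (1/0.016)·5.307·0.6309^(2/3)·√0.017 = 31.81 m³/s.
The larger discharge is 31.81 m³/s and the smaller is 26.12 m³/s; the ratio is 1.22.

1.22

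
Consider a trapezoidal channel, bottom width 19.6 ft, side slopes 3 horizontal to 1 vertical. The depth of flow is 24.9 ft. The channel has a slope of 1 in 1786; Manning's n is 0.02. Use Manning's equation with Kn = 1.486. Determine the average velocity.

V = 9.85 ft/s

With bottom width b = 19.6 ft and side slope z = 3: A = (b + zy)y = (19.6 + 3×24.9)×24.9 = 2348 ft²; P = b + 2y√(1+z²) = 19.6 + 2×24.9×3.162 = 177.1 ft.
Hydraulic radius R = A/P = 2348/177.1 = 13.26 ft.
From Manning's equation, V = (1.486/n) R^(2/3) S^(1/2) = (1.486/0.02) × 13.26^(2/3) × 0.0005599^(1/2) = 9.85 ft/s.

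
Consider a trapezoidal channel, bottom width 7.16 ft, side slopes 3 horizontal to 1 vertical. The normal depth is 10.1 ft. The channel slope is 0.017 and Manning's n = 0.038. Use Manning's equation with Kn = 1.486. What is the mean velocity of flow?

With bottom width b = 7.16 ft and side slope z = 3: A = (b + zy)y = (7.16 + 3×10.1)×10.1 = 378.3 ft²; P = b + 2y√(1+z²) = 7.16 + 2×10.1×3.162 = 71.04 ft.
Hydraulic radius R = A/P = 378.3/71.04 = 5.326 ft.
From Manning's equation, V = (1.486/n) R^(2/3) S^(1/2) = (1.486/0.038) × 5.326^(2/3) × 0.017^(1/2) = 15.5 ft/s.

V = 15.5 ft/s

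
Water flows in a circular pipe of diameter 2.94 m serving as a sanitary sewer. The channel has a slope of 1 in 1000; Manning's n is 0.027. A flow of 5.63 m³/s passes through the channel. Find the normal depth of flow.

Manning's equation rearranged: A R^(2/3) = nQ / (1·√S) = 0.027 × 5.63 / (√0.001) = 4.807.
Trying y = 1.71 m: A R^(2/3) = 3.54 — short.
Trying y = 2.37 m: A R^(2/3) = 5.444 — over.
Trying y = 2.12 m: A R^(2/3) = 4.808 — ≈ 4.807.

y_n = 2.12 m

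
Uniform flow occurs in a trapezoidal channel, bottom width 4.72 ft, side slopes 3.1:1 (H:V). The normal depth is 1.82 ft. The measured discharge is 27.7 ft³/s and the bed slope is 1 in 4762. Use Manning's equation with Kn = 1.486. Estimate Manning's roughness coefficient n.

With bottom width b = 4.72 ft and side slope z = 3.1: A = (b + zy)y = (4.72 + 3.1×1.82)×1.82 = 18.86 ft²; P = b + 2y√(1+z²) = 4.72 + 2×1.82×3.257 = 16.58 ft.
Hydraulic radius R = A/P = 18.86/16.58 = 1.138 ft.
Rearranging Manning's equation: n = (1.486/Q) A R^(2/3) S^(1/2) = (1.486/27.7) × 18.86 × 1.138^(2/3) × √0.00021 = 0.016.

n = 0.016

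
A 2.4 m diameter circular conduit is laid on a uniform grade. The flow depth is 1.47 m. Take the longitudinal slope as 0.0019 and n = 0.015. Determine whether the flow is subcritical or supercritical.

subcritical

For a circular section of diameter D = 2.4 m at depth y = 1.47 m, the central angle is θ = 2 arccos(1 − 2y/D) = 3.595 rad. Then A = (D²/8)(θ − sin θ) = 2.904 m² and P = Dθ/2 = 4.315 m.
Hydraulic radius R = A/P = 2.904/4.315 = 0.6732 m.
V = (1/n) R^(2/3) √S = (1/0.015) × 0.6732^(2/3) × √0.0019 = 2.232 m/s. Hydraulic depth D_h = A/T = 2.904/2.338 = 1.242 m.
Froude number Fr = V/√(g·D_h) = 2.232/√(9.81×1.242) = 0.639, which is less than 1, so the flow is subcritical.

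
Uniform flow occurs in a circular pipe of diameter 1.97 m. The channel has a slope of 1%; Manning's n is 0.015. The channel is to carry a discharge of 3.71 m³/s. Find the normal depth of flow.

Manning's equation rearranged: A R^(2/3) = nQ / (1·√S) = 0.015 × 3.71 / (√0.01) = 0.5565.
Trying y = 0.628 m: A R^(2/3) = 0.4185 — low.
Trying y = 0.881 m: A R^(2/3) = 0.7831 — high.
Trying y = 0.73 m: A R^(2/3) = 0.5563 — close enough.

y_n = 0.73 m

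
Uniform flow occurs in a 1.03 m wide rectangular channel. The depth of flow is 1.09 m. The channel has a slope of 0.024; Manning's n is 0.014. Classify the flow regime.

Flow area A = b·y = 1.03 × 1.09 = 1.123 m². Wetted perimeter P = b + 2y = 1.03 + 2×1.09 = 3.21 m.
Hydraulic radius R = A/P = 1.123/3.21 = 0.3498 m.
V = (1/n) R^(2/3) √S = (1/0.014) × 0.3498^(2/3) × √0.024 = 5.493 m/s. Hydraulic depth D_h = A/T = 1.123/1.03 = 1.09 m.
Froude number Fr = V/√(g·D_h) = 5.493/√(9.81×1.09) = 1.68, which is greater than 1, so the flow is supercritical.

supercritical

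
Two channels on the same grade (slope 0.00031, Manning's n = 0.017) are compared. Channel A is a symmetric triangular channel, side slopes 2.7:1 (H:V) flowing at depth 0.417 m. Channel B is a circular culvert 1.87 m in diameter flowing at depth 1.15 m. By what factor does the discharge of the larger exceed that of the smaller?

Channel A: For a triangular section with side slope z = 2.7: A = zy² = 2.7×0.417² = 0.4695 m²; P = 2y√(1+z²) = 2×0.417×2.879 = 2.401 m. Hydraulic radius R = A/P = 0.4695/2.401 = 0.1955 m. Q_A = (1/0.017)·0.4695·0.1955^(2/3)·√0.00031 = 0.1638 m³/s.
Channel B: For a circular section of diameter D = 1.87 m at depth y = 1.15 m, the central angle is θ = 2 arccos(1 − 2y/D) = 3.606 rad. Then A = (D²/8)(θ − sin θ) = 1.772 m² and P = Dθ/2 = 3.371 m. Hydraulic radius R = A/P = 1.772/3.371 = 0.5255 m. Q_B = (1/0.017)·1.772·0.5255^(2/3)·√0.00031 = 1.195 m³/s.
The larger discharge is 1.195 m³/s and the smaller is 0.1638 m³/s; the ratio is 7.3.

7.3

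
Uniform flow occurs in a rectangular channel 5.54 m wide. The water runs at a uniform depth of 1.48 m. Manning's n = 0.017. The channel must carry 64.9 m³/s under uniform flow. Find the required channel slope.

S = 0.019

Flow area A = b·y = 5.54 × 1.48 = 8.199 m². Wetted perimeter P = b + 2y = 5.54 + 2×1.48 = 8.5 m.
Hydraulic radius R = A/P = 8.199/8.5 = 0.9646 m.
From Manning's equation, S = [nQ / (1 A R^(2/3))]² = [0.017 × 64.9 / (1 × 8.199 × 0.9646^(2/3))]² = 0.019.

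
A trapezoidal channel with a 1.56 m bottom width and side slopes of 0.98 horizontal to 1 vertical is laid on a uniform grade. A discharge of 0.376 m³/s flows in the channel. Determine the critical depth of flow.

At critical depth, Q² T / (g A³) = 1, i.e. A³/T = Q²/g = 0.376²/9.81 = 0.01441.
At y = 0.149 m: A³/T = 0.008869 — short.
At y = 0.207 m: A³/T = 0.02472 — over.
At y = 0.174 m: A³/T = 0.01436 — ≈ 0.01441.

y_c = 0.174 m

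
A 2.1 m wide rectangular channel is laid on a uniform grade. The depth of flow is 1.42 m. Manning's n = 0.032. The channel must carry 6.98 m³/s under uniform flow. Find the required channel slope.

Flow area A = b·y = 2.1 × 1.42 = 2.982 m². Wetted perimeter P = b + 2y = 2.1 + 2×1.42 = 4.94 m.
Hydraulic radius R = A/P = 2.982/4.94 = 0.6036 m.
From Manning's equation, S = [nQ / (1 A R^(2/3))]² = [0.032 × 6.98 / (1 × 2.982 × 0.6036^(2/3))]² = 0.011.

S = 0.011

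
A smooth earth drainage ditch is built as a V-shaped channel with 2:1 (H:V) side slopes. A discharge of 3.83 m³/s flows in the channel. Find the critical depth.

At critical depth, Q² T / (g A³) = 1, i.e. A³/T = Q²/g = 3.83²/9.81 = 1.495.
Trying y = 1.06 m: A³/T = 2.676 — high.
Trying y = 0.943 m: A³/T = 1.491 — close enough.

y_c = 0.943 m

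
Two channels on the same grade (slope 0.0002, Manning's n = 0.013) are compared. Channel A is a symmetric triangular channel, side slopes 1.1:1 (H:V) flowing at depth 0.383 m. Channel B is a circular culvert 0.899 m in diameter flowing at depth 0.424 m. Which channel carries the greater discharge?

channel B

Channel A: For a triangular section with side slope z = 1.1: A = zy² = 1.1×0.383² = 0.1614 m²; P = 2y√(1+z²) = 2×0.383×1.487 = 1.139 m. Hydraulic radius R = A/P = 0.1614/1.139 = 0.1417 m. Q_A = (1/0.013)·0.1614·0.1417^(2/3)·√0.0002 = 0.04771 m³/s.
Channel B: For a circular section of diameter D = 0.899 m at depth y = 0.424 m, the central angle is θ = 2 arccos(1 − 2y/D) = 3.028 rad. Then A = (D²/8)(θ − sin θ) = 0.2945 m² and P = Dθ/2 = 1.361 m. Hydraulic radius R = A/P = 0.2945/1.361 = 0.2163 m. Q_B = (1/0.013)·0.2945·0.2163^(2/3)·√0.0002 = 0.1154 m³/s.
Q_A = 0.04771 m³/s vs Q_B = 0.1154 m³/s, so channel B carries more.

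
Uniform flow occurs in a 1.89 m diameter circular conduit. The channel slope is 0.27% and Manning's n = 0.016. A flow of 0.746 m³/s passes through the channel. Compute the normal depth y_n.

y_n = 0.469 m

Manning's equation rearranged: A R^(2/3) = nQ / (1·√S) = 0.016 × 0.746 / (√0.0027) = 0.2297.
At y = 0.358 m: A R^(2/3) = 0.1335 — too small.
At y = 0.509 m: A R^(2/3) = 0.27 — too large.
At y = 0.469 m: A R^(2/3) = 0.2297 — close enough.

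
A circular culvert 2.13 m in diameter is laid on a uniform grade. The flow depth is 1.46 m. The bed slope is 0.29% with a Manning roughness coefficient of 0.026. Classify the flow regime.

subcritical

For a circular section of diameter D = 2.13 m at depth y = 1.46 m, the central angle is θ = 2 arccos(1 − 2y/D) = 3.902 rad. Then A = (D²/8)(θ − sin θ) = 2.603 m² and P = Dθ/2 = 4.155 m.
Hydraulic radius R = A/P = 2.603/4.155 = 0.6265 m.
V = (1/n) R^(2/3) √S = (1/0.026) × 0.6265^(2/3) × √0.0029 = 1.517 m/s. Hydraulic depth D_h = A/T = 2.603/1.978 = 1.316 m.
Froude number Fr = V/√(g·D_h) = 1.517/√(9.81×1.316) = 0.422, which is less than 1, so the flow is subcritical.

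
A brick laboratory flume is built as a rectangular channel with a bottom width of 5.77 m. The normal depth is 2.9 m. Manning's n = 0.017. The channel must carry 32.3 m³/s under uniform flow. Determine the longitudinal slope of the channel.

S = 0.000658

Flow area A = b·y = 5.77 × 2.9 = 16.73 m². Wetted perimeter P = b + 2y = 5.77 + 2×2.9 = 11.57 m.
Hydraulic radius R = A/P = 16.73/11.57 = 1.446 m.
From Manning's equation, S = [nQ / (1 A R^(2/3))]² = [0.017 × 32.3 / (1 × 16.73 × 1.446^(2/3))]² = 0.000658.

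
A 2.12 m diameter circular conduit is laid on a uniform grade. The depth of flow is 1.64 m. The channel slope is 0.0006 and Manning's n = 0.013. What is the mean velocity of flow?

For a circular section of diameter D = 2.12 m at depth y = 1.64 m, the central angle is θ = 2 arccos(1 − 2y/D) = 4.3 rad. Then A = (D²/8)(θ − sin θ) = 2.93 m² and P = Dθ/2 = 4.558 m.
Hydraulic radius R = A/P = 2.93/4.558 = 0.6429 m.
From Manning's equation, V = (1/n) R^(2/3) S^(1/2) = (1/0.013) × 0.6429^(2/3) × 0.0006^(1/2) = 1.4 m/s.

V = 1.4 m/s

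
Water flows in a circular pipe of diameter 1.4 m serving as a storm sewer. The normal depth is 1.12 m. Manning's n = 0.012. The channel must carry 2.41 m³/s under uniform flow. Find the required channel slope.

S = 0.0015

For a circular section of diameter D = 1.4 m at depth y = 1.12 m, the central angle is θ = 2 arccos(1 − 2y/D) = 4.429 rad. Then A = (D²/8)(θ − sin θ) = 1.32 m² and P = Dθ/2 = 3.1 m.
Hydraulic radius R = A/P = 1.32/3.1 = 0.4259 m.
From Manning's equation, S = [nQ / (1 A R^(2/3))]² = [0.012 × 2.41 / (1 × 1.32 × 0.4259^(2/3))]² = 0.0015.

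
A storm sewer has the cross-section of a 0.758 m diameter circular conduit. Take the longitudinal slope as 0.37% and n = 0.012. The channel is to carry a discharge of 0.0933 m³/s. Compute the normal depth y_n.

Manning's equation rearranged: A R^(2/3) = nQ / (1·√S) = 0.012 × 0.0933 / (√0.0037) = 0.01841.
Trying y = 0.157 m: A R^(2/3) = 0.01399 — too small.
Trying y = 0.18 m: A R^(2/3) = 0.01841 — matches.

y_n = 0.18 m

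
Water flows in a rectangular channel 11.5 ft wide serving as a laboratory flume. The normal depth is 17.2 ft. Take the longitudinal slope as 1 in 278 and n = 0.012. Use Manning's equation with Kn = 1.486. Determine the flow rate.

Flow area A = b·y = 11.5 × 17.2 = 197.8 ft². Wetted perimeter P = b + 2y = 11.5 + 2×17.2 = 45.9 ft.
Hydraulic radius R = A/P = 197.8/45.9 = 4.309 ft.
Manning's equation: Q = (1.486/n) A R^(2/3) S^(1/2) = (1.486/0.012) × 197.8 × 4.309^(2/3) × 0.003597^(1/2) = 3890 ft³/s.

Q = 3890 ft³/s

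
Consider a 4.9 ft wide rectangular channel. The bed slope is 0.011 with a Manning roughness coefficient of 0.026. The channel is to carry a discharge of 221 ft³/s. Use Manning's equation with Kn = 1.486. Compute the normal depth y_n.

y_n = 5.33 ft

Manning's equation rearranged: A R^(2/3) = nQ / (1.486·√S) = 0.026 × 221 / (1.486 × √0.011) = 36.87.
At y = 5.79 ft: A R^(2/3) = 40.75 — too large.
At y = 3.66 ft: A R^(2/3) = 23.16 — too small.
At y = 5.33 ft: A R^(2/3) = 36.89 — matches.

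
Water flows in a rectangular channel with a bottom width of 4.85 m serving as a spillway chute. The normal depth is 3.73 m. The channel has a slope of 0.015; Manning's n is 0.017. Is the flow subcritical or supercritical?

supercritical

Flow area A = b·y = 4.85 × 3.73 = 18.09 m². Wetted perimeter P = b + 2y = 4.85 + 2×3.73 = 12.31 m.
Hydraulic radius R = A/P = 18.09/12.31 = 1.47 m.
V = (1/n) R^(2/3) √S = (1/0.017) × 1.47^(2/3) × √0.015 = 9.312 m/s. Hydraulic depth D_h = A/T = 18.09/4.85 = 3.73 m.
Froude number Fr = V/√(g·D_h) = 9.312/√(9.81×3.73) = 1.54, which is greater than 1, so the flow is supercritical.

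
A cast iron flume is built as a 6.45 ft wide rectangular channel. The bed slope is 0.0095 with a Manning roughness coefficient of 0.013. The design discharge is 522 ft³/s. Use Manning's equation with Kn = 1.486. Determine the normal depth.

Manning's equation rearranged: A R^(2/3) = nQ / (1.486·√S) = 0.013 × 522 / (1.486 × √0.0095) = 46.85.
Try y = 5.59 ft: A R^(2/3) = 58.09 — over.
Try y = 3.29 ft: A R^(2/3) = 29.37 — short.
Try y = 4.71 ft: A R^(2/3) = 46.84 — close enough.

y_n = 4.71 ft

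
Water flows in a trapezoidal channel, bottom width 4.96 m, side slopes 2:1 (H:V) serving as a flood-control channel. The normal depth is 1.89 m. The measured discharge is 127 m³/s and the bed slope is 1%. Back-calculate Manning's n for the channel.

n = 0.0149

With bottom width b = 4.96 m and side slope z = 2: A = (b + zy)y = (4.96 + 2×1.89)×1.89 = 16.52 m²; P = b + 2y√(1+z²) = 4.96 + 2×1.89×2.236 = 13.41 m.
Hydraulic radius R = A/P = 16.52/13.41 = 1.232 m.
Rearranging Manning's equation: n = (1/Q) A R^(2/3) S^(1/2) = (1/127) × 16.52 × 1.232^(2/3) × √0.01 = 0.0149.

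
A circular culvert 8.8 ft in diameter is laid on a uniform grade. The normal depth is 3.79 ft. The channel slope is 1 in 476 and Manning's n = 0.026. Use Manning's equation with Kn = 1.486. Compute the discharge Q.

Q = 104 ft³/s

For a circular section of diameter D = 8.8 ft at depth y = 3.79 ft, the central angle is θ = 2 arccos(1 − 2y/D) = 2.863 rad. Then A = (D²/8)(θ − sin θ) = 25.06 ft² and P = Dθ/2 = 12.6 ft.
Hydraulic radius R = A/P = 25.06/12.6 = 1.989 ft.
Manning's equation: Q = (1.486/n) A R^(2/3) S^(1/2) = (1.486/0.026) × 25.06 × 1.989^(2/3) × 0.002101^(1/2) = 104 ft³/s.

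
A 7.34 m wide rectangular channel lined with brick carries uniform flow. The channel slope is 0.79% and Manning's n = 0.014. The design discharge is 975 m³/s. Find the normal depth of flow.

Manning's equation rearranged: A R^(2/3) = nQ / (1·√S) = 0.014 × 975 / (√0.0079) = 153.6.
At y = 12.9 m: A R^(2/3) = 190.7 — over.
At y = 8.59 m: A R^(2/3) = 118.3 — short.
At y = 10.7 m: A R^(2/3) = 153.5 — matches.

y_n = 10.7 m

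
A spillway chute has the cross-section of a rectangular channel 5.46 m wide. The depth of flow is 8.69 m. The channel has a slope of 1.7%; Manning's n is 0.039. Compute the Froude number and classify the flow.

subcritical

Flow area A = b·y = 5.46 × 8.69 = 47.45 m². Wetted perimeter P = b + 2y = 5.46 + 2×8.69 = 22.84 m.
Hydraulic radius R = A/P = 47.45/22.84 = 2.077 m.
V = (1/n) R^(2/3) √S = (1/0.039) × 2.077^(2/3) × √0.017 = 5.443 m/s. Hydraulic depth D_h = A/T = 47.45/5.46 = 8.69 m.
Froude number Fr = V/√(g·D_h) = 5.443/√(9.81×8.69) = 0.59, which is less than 1, so the flow is subcritical.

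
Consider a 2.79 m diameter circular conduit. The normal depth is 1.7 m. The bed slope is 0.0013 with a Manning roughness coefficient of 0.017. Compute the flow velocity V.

V = 1.8 m/s

For a circular section of diameter D = 2.79 m at depth y = 1.7 m, the central angle is θ = 2 arccos(1 − 2y/D) = 3.582 rad. Then A = (D²/8)(θ − sin θ) = 3.901 m² and P = Dθ/2 = 4.997 m.
Hydraulic radius R = A/P = 3.901/4.997 = 0.7806 m.
From Manning's equation, V = (1/n) R^(2/3) S^(1/2) = (1/0.017) × 0.7806^(2/3) × 0.0013^(1/2) = 1.8 m/s.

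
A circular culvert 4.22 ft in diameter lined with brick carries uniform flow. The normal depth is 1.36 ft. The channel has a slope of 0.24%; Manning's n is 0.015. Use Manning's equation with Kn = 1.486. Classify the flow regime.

subcritical

For a circular section of diameter D = 4.22 ft at depth y = 1.36 ft, the central angle is θ = 2 arccos(1 − 2y/D) = 2.415 rad. Then A = (D²/8)(θ − sin θ) = 3.896 ft² and P = Dθ/2 = 5.095 ft.
Hydraulic radius R = A/P = 3.896/5.095 = 0.7647 ft.
V = (1.486/n) R^(2/3) √S = (1.486/0.015) × 0.7647^(2/3) × √0.0024 = 4.058 ft/s. Hydraulic depth D_h = A/T = 3.896/3.944 = 0.9878 ft.
Froude number Fr = V/√(g·D_h) = 4.058/√(32.2×0.9878) = 0.72, which is less than 1, so the flow is subcritical.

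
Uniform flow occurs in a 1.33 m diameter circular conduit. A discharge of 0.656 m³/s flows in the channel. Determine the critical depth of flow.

y_c = 0.422 m

At critical depth, Q² T / (g A³) = 1, i.e. A³/T = Q²/g = 0.656²/9.81 = 0.04387.
Try y = 0.368 m: A³/T = 0.02582 — too small.
Try y = 0.519 m: A³/T = 0.09752 — too large.
Try y = 0.422 m: A³/T = 0.0439 — ≈ 0.04387.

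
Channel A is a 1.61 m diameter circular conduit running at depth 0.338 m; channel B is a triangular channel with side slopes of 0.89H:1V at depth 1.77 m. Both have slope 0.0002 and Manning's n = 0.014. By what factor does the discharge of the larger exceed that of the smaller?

18.3

Channel A: For a circular section of diameter D = 1.61 m at depth y = 0.338 m, the central angle is θ = 2 arccos(1 − 2y/D) = 1.904 rad. Then A = (D²/8)(θ − sin θ) = 0.3107 m² and P = Dθ/2 = 1.533 m. Hydraulic radius R = A/P = 0.3107/1.533 = 0.2027 m. Q_A = (1/0.014)·0.3107·0.2027^(2/3)·√0.0002 = 0.1083 m³/s.
Channel B: For a triangular section with side slope z = 0.89: A = zy² = 0.89×1.77² = 2.788 m²; P = 2y√(1+z²) = 2×1.77×1.339 = 4.739 m. Hydraulic radius R = A/P = 2.788/4.739 = 0.5884 m. Q_B = (1/0.014)·2.788·0.5884^(2/3)·√0.0002 = 1.978 m³/s.
The larger discharge is 1.978 m³/s and the smaller is 0.1083 m³/s; the ratio is 18.3.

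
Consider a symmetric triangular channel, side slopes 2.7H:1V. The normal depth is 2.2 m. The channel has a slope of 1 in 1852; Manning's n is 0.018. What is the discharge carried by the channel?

Q = 17.2 m³/s

For a triangular section with side slope z = 2.7: A = zy² = 2.7×2.2² = 13.07 m²; P = 2y√(1+z²) = 2×2.2×2.879 = 12.67 m.
Hydraulic radius R = A/P = 13.07/12.67 = 1.032 m.
Manning's equation: Q = (1/n) A R^(2/3) S^(1/2) = (1/0.018) × 13.07 × 1.032^(2/3) × 0.00054^(1/2) = 17.2 m³/s.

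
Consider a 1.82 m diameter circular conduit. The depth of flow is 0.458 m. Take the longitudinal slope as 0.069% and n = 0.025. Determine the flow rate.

Q = 0.224 m³/s

For a circular section of diameter D = 1.82 m at depth y = 0.458 m, the central angle is θ = 2 arccos(1 − 2y/D) = 2.102 rad. Then A = (D²/8)(θ − sin θ) = 0.5133 m² and P = Dθ/2 = 1.913 m.
Hydraulic radius R = A/P = 0.5133/1.913 = 0.2684 m.
Manning's equation: Q = (1/n) A R^(2/3) S^(1/2) = (1/0.025) × 0.5133 × 0.2684^(2/3) × 0.00069^(1/2) = 0.224 m³/s.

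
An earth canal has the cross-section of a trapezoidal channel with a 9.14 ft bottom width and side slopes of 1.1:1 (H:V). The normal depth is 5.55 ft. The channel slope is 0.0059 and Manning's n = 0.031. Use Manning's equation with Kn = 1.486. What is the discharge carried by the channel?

With bottom width b = 9.14 ft and side slope z = 1.1: A = (b + zy)y = (9.14 + 1.1×5.55)×5.55 = 84.61 ft²; P = b + 2y√(1+z²) = 9.14 + 2×5.55×1.487 = 25.64 ft.
Hydraulic radius R = A/P = 84.61/25.64 = 3.3 ft.
Manning's equation: Q = (1.486/n) A R^(2/3) S^(1/2) = (1.486/0.031) × 84.61 × 3.3^(2/3) × 0.0059^(1/2) = 690 ft³/s.

Q = 690 ft³/s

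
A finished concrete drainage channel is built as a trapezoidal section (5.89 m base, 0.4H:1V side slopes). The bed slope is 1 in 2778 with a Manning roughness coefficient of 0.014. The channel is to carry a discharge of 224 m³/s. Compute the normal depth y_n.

Manning's equation rearranged: A R^(2/3) = nQ / (1·√S) = 0.014 × 224 / (√0.00036) = 165.3.
At y = 6.78 m: A R^(2/3) = 117.1 — short.
At y = 9.58 m: A R^(2/3) = 215.2 — over.
At y = 8.26 m: A R^(2/3) = 165.1 — matches.

y_n = 8.26 m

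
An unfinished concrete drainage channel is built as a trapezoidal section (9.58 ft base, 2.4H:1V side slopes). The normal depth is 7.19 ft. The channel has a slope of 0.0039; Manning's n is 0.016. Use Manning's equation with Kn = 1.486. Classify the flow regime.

With bottom width b = 9.58 ft and side slope z = 2.4: A = (b + zy)y = (9.58 + 2.4×7.19)×7.19 = 193 ft²; P = b + 2y√(1+z²) = 9.58 + 2×7.19×2.6 = 46.97 ft.
Hydraulic radius R = A/P = 193/46.97 = 4.108 ft.
V = (1.486/n) R^(2/3) √S = (1.486/0.016) × 4.108^(2/3) × √0.0039 = 14.88 ft/s. Hydraulic depth D_h = A/T = 193/44.09 = 4.376 ft.
Froude number Fr = V/√(g·D_h) = 14.88/√(32.2×4.376) = 1.25, which is greater than 1, so the flow is supercritical.

supercritical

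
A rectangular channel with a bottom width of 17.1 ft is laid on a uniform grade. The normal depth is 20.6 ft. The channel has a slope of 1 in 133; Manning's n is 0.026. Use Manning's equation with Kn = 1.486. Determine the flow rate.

Flow area A = b·y = 17.1 × 20.6 = 352.3 ft². Wetted perimeter P = b + 2y = 17.1 + 2×20.6 = 58.3 ft.
Hydraulic radius R = A/P = 352.3/58.3 = 6.042 ft.
Manning's equation: Q = (1.486/n) A R^(2/3) S^(1/2) = (1.486/0.026) × 352.3 × 6.042^(2/3) × 0.007519^(1/2) = 5790 ft³/s.

Q = 5790 ft³/s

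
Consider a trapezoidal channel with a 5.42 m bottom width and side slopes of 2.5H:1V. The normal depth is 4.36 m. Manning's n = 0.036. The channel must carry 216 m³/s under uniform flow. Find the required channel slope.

With bottom width b = 5.42 m and side slope z = 2.5: A = (b + zy)y = (5.42 + 2.5×4.36)×4.36 = 71.16 m²; P = b + 2y√(1+z²) = 5.42 + 2×4.36×2.693 = 28.9 m.
Hydraulic radius R = A/P = 71.16/28.9 = 2.462 m.
From Manning's equation, S = [nQ / (1 A R^(2/3))]² = [0.036 × 216 / (1 × 71.16 × 2.462^(2/3))]² = 0.00359.

S = 0.00359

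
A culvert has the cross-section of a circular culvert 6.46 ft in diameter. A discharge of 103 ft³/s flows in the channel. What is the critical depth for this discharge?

At critical depth, Q² T / (g A³) = 1, i.e. A³/T = Q²/g = 103²/32.2 = 329.5.
Try y = 3.4 ft: A³/T = 828.7 — too large.
Try y = 2.67 ft: A³/T = 328.7 — ≈ 329.5.

y_c = 2.67 ft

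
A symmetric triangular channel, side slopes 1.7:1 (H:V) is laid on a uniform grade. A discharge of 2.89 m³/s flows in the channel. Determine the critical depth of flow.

At critical depth, Q² T / (g A³) = 1, i.e. A³/T = Q²/g = 2.89²/9.81 = 0.8514.
Try y = 0.724 m: A³/T = 0.2874 — short.
Try y = 1 m: A³/T = 1.445 — over.
Try y = 0.9 m: A³/T = 0.8533 — matches.

y_c = 0.9 m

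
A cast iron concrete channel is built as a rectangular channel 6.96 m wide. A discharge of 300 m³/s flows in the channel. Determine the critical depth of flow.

y_c = 5.74 m

For a rectangular channel, critical depth y_c = (q²/g)^(1/3) where q = Q/b = 300/6.96 = 43.1 m²/s.
So y_c = (43.1²/9.81)^(1/3) = 5.74 m.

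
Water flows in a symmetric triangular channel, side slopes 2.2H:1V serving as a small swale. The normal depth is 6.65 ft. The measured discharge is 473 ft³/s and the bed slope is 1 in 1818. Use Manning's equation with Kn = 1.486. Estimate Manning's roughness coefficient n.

n = 0.015

For a triangular section with side slope z = 2.2: A = zy² = 2.2×6.65² = 97.29 ft²; P = 2y√(1+z²) = 2×6.65×2.417 = 32.14 ft.
Hydraulic radius R = A/P = 97.29/32.14 = 3.027 ft.
Rearranging Manning's equation: n = (1.486/Q) A R^(2/3) S^(1/2) = (1.486/473) × 97.29 × 3.027^(2/3) × √0.0005501 = 0.015.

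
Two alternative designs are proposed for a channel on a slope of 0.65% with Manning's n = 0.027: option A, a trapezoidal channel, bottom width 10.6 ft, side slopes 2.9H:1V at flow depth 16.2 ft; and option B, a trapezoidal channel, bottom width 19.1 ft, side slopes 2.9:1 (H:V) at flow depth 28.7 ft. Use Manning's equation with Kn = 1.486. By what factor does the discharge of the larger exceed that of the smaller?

4.61

Channel A: With bottom width b = 10.6 ft and side slope z = 2.9: A = (b + zy)y = (10.6 + 2.9×16.2)×16.2 = 932.8 ft²; P = b + 2y√(1+z²) = 10.6 + 2×16.2×3.068 = 110 ft. Hydraulic radius R = A/P = 932.8/110 = 8.481 ft. Q_A = (1.486/0.027)·932.8·8.481^(2/3)·√0.0065 = 17210 ft³/s.
Channel B: With bottom width b = 19.1 ft and side slope z = 2.9: A = (b + zy)y = (19.1 + 2.9×28.7)×28.7 = 2937 ft²; P = b + 2y√(1+z²) = 19.1 + 2×28.7×3.068 = 195.2 ft. Hydraulic radius R = A/P = 2937/195.2 = 15.05 ft. Q_B = (1.486/0.027)·2937·15.05^(2/3)·√0.0065 = 79430 ft³/s.
The larger discharge is 79430 ft³/s and the smaller is 17210 ft³/s; the ratio is 4.61.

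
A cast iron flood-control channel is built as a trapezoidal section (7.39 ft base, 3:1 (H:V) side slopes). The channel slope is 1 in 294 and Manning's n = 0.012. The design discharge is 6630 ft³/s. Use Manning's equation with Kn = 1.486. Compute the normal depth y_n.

Manning's equation rearranged: A R^(2/3) = nQ / (1.486·√S) = 0.012 × 6630 / (1.486 × √0.003401) = 918.
Trying y = 10.3 ft: A R^(2/3) = 1219 — too large.
Trying y = 9.15 ft: A R^(2/3) = 917.8 — close enough.

y_n = 9.15 ft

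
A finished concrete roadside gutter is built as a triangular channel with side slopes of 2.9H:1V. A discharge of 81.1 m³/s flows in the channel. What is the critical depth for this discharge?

At critical depth, Q² T / (g A³) = 1, i.e. A³/T = Q²/g = 81.1²/9.81 = 670.5.
At y = 2.24 m: A³/T = 237.1 — too small.
At y = 3.25 m: A³/T = 1525 — too large.
At y = 2.76 m: A³/T = 673.5 — close enough.

y_c = 2.76 m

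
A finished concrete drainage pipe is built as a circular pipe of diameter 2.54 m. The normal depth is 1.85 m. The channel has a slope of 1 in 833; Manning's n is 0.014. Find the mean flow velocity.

For a circular section of diameter D = 2.54 m at depth y = 1.85 m, the central angle is θ = 2 arccos(1 − 2y/D) = 4.09 rad. Then A = (D²/8)(θ − sin θ) = 3.954 m² and P = Dθ/2 = 5.194 m.
Hydraulic radius R = A/P = 3.954/5.194 = 0.7612 m.
From Manning's equation, V = (1/n) R^(2/3) S^(1/2) = (1/0.014) × 0.7612^(2/3) × 0.0012^(1/2) = 2.06 m/s.

V = 2.06 m/s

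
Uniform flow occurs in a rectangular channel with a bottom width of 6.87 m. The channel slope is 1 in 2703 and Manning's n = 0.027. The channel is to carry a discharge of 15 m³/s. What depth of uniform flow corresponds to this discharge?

Manning's equation rearranged: A R^(2/3) = nQ / (1·√S) = 0.027 × 15 / (√0.00037) = 21.06.
At y = 1.83 m: A R^(2/3) = 14.15 — low.
At y = 2.79 m: A R^(2/3) = 25.56 — high.
At y = 2.42 m: A R^(2/3) = 21 — matches.

y_n = 2.42 m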